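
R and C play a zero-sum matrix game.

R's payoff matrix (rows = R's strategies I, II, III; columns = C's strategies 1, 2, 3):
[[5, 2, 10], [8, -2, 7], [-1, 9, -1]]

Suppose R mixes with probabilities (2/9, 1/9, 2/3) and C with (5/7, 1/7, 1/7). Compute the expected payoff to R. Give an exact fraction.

Against (5/7, 1/7, 1/7), each row's expected payoff is I: 37/7; II: 45/7; III: 3/7.
Taking the (2/9, 1/9, 2/3)-weighted average: (2/9)·(37/7) + (1/9)·(45/7) + (2/3)·(3/7) = 137/63.

137/63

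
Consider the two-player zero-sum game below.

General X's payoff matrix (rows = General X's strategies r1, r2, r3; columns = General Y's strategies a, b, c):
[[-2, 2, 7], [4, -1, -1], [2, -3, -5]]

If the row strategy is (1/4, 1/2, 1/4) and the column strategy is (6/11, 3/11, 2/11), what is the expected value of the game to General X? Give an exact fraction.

Against (6/11, 3/11, 2/11), each row's expected payoff is r1: 8/11; r2: 19/11; r3: -7/11.
Taking the (1/4, 1/2, 1/4)-weighted average: (1/4)·(8/11) + (1/2)·(19/11) + (1/4)·(-7/11) = 39/44.

39/44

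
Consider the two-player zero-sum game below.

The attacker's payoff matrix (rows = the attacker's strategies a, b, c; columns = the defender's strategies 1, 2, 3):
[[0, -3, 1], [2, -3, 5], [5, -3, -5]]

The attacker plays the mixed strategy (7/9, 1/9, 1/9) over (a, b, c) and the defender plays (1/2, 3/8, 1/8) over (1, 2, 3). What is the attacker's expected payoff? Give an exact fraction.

-23/36

Against (1/2, 3/8, 1/8), each row's expected payoff is a: -1; b: 1/2; c: 3/4.
Taking the (7/9, 1/9, 1/9)-weighted average: (7/9)·(-1) + (1/9)·(1/2) + (1/9)·(3/4) = -23/36.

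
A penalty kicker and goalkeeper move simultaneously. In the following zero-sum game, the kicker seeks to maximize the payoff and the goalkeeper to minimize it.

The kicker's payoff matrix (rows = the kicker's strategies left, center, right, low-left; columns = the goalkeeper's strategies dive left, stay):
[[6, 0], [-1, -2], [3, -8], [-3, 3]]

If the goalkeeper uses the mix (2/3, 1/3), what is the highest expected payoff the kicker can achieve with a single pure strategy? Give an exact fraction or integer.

4

left: (6)·(2/3) + (0)·(1/3) = 4.
center: (-1)·(2/3) + (-2)·(1/3) = -4/3.
right: (3)·(2/3) + (-8)·(1/3) = -2/3.
low-left: (-3)·(2/3) + (3)·(1/3) = -1.
The best pure response is left with expected payoff 4.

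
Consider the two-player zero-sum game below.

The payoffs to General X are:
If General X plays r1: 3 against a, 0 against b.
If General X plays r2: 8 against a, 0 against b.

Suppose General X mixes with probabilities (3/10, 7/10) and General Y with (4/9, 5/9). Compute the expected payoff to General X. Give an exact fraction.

Against (4/9, 5/9), each row's expected payoff is r1: 4/3; r2: 32/9.
Taking the (3/10, 7/10)-weighted average: (3/10)·(4/3) + (7/10)·(32/9) = 26/9.

26/9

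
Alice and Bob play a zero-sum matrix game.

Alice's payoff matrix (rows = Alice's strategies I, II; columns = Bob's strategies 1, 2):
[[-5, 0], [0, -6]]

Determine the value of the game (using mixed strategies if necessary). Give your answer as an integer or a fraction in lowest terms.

Row minima are -5 and -6, so Alice's maximin is -5; column maxima are 0 and 0, so Bob's minimax is 0. These differ, so the equilibrium is in mixed strategies.
Let Alice play I with probability p. Bob is indifferent when −5p = −6(1−p), giving p = 6/11.
Let Bob play 1 with probability q. Alice is indifferent when −5q = −6(1−q), giving q = 6/11.
The value is -5·(6/11) + (0)·(5/11) = -30/11.

-30/11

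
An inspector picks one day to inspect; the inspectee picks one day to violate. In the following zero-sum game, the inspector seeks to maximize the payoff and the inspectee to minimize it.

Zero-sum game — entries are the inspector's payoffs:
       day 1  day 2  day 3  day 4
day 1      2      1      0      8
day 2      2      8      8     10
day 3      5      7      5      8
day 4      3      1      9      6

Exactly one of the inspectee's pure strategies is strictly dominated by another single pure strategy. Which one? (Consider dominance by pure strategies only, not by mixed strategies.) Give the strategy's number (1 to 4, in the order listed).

The inspectee prefers columns that give the inspector less. Compare day 4 with day 1: 2 < 8, 2 < 10, 5 < 8, 3 < 6.
So day 1 strictly dominates day 4 for the inspectee; day 4 is strictly dominated.

4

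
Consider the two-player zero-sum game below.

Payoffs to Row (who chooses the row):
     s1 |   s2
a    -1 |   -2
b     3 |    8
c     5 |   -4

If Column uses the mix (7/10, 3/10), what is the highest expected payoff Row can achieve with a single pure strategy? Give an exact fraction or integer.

a: (-1)·(7/10) + (-2)·(3/10) = -13/10.
b: (3)·(7/10) + (8)·(3/10) = 9/2.
c: (5)·(7/10) + (-4)·(3/10) = 23/10.
The best pure response is b with expected payoff 9/2.

9/2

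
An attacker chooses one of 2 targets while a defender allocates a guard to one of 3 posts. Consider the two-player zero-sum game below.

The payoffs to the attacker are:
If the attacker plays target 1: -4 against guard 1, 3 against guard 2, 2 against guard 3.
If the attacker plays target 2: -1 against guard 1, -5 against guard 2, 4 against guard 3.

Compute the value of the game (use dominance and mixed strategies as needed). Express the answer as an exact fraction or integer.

Column guard 3 is strictly dominated by guard 1 for the defender (it gives the attacker more in every row).
The remaining 2×2 game on (target 1, target 2) × (guard 1, guard 2) has no saddle point. Let the attacker play target 1 with probability p; indifference gives −4p − (1−p) = 3p − 5(1−p), so p = 4/11.
Similarly the defender's optimal q on guard 1 is 8/11, and the value is -4·(8/11) + (3)·(3/11) = -23/11.

-23/11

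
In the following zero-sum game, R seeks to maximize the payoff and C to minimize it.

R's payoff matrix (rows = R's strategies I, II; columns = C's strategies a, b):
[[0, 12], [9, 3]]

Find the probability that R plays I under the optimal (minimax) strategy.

1/3

Row minima are 0 and 3, so R's maximin is 3; column maxima are 9 and 12, so C's minimax is 9. These differ, so the equilibrium is in mixed strategies.
Let R play I with probability p. C is indifferent when 9(1−p) = 12p + 3(1−p), giving p = 1/3.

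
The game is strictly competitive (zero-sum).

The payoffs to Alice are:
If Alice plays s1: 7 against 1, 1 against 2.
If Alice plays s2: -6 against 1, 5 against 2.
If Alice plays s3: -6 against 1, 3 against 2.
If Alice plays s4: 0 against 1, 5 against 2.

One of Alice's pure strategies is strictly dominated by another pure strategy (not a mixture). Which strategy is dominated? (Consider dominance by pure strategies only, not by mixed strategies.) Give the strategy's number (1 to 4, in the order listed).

Compare s3 with s4: 0 > -6, 5 > 3.
So s4 strictly dominates s3 for Alice; s3 is strictly dominated.

3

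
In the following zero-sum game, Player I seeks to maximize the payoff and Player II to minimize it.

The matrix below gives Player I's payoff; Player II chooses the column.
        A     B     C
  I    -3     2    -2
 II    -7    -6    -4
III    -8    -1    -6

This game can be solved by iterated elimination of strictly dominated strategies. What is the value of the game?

-3

Column C is strictly dominated by A for Player II (-3<-2, -7<-4, -8<-6); eliminate C.
Row III is strictly dominated by row I (-3>-8, 2>-1); eliminate III.
Row II is strictly dominated by row I (-3>-7, 2>-6); eliminate II.
Column B is strictly dominated by A for Player II (-3<2); eliminate B.
Only (I, A) remains, with payoff -3.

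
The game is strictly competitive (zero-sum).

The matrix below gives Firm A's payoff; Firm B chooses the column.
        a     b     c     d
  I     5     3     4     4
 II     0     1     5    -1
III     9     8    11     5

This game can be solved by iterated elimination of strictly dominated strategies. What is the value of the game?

5

Column c is strictly dominated by b for Firm B (3<4, 1<5, 8<11); eliminate c.
Column a is strictly dominated by d for Firm B (4<5, -1<0, 5<9); eliminate a.
Row II is strictly dominated by row I (3>1, 4>-1); eliminate II.
Row I is strictly dominated by row III (8>3, 5>4); eliminate I.
Column b is strictly dominated by d for Firm B (5<8); eliminate b.
Only (III, d) remains, with payoff 5.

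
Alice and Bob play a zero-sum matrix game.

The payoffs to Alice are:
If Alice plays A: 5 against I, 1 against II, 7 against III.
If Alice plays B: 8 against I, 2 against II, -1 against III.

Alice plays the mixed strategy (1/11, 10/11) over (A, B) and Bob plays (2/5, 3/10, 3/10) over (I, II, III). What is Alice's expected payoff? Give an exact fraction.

197/55

Against (2/5, 3/10, 3/10), each row's expected payoff is A: 22/5; B: 7/2.
Taking the (1/11, 10/11)-weighted average: (1/11)·(22/5) + (10/11)·(7/2) = 197/55.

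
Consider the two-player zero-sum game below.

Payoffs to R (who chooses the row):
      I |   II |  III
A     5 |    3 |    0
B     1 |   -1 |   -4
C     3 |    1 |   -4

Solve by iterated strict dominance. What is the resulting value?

Row B is strictly dominated by row A (5>1, 3>-1, 0>-4); eliminate B.
Row C is strictly dominated by row A (5>3, 3>1, 0>-4); eliminate C.
Column II is strictly dominated by III for C (0<3); eliminate II.
Column I is strictly dominated by III for C (0<5); eliminate I.
Only (A, III) remains, with payoff 0.

0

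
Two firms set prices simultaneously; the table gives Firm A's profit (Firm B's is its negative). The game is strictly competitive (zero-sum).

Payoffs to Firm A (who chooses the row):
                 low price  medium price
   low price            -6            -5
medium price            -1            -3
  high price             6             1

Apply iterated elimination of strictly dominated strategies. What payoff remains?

Row low price is strictly dominated by row medium price (-1>-6, -3>-5); eliminate low price.
Row medium price is strictly dominated by row high price (6>-1, 1>-3); eliminate medium price.
Column low price is strictly dominated by medium price for Firm B (1<6); eliminate low price.
Only (high price, medium price) remains, with payoff 1.

1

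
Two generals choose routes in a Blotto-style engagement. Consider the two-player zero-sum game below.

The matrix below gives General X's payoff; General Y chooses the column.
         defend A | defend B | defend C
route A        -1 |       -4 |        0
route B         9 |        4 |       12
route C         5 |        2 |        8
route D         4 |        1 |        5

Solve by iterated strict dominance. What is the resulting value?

4

Row route A is strictly dominated by row route B (9>-1, 4>-4, 12>0); eliminate route A.
Row route C is strictly dominated by row route B (9>5, 4>2, 12>8); eliminate route C.
Row route D is strictly dominated by row route B (9>4, 4>1, 12>5); eliminate route D.
Column defend A is strictly dominated by defend B for General Y (4<9); eliminate defend A.
Column defend C is strictly dominated by defend B for General Y (4<12); eliminate defend C.
Only (route B, defend B) remains, with payoff 4.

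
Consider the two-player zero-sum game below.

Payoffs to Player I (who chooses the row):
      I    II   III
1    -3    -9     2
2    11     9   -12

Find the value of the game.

Column I is strictly dominated by II for Player II (it gives Player I more in every row).
The remaining 2×2 game on (1, 2) × (II, III) has no saddle point. Let Player I play 1 with probability p; indifference gives −9p + 9(1−p) = 2p − 12(1−p), so p = 21/32.
Similarly Player II's optimal q on II is 7/16, and the value is -9·(7/16) + (2)·(9/16) = -45/16.

-45/16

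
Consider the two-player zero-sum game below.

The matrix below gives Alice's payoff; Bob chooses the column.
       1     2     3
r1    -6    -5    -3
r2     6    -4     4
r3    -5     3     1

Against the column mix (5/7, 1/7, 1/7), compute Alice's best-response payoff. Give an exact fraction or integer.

30/7

r1: (-6)·(5/7) + (-5)·(1/7) + (-3)·(1/7) = -38/7.
r2: (6)·(5/7) + (-4)·(1/7) + (4)·(1/7) = 30/7.
r3: (-5)·(5/7) + (3)·(1/7) + (1)·(1/7) = -3.
The best pure response is r2 with expected payoff 30/7.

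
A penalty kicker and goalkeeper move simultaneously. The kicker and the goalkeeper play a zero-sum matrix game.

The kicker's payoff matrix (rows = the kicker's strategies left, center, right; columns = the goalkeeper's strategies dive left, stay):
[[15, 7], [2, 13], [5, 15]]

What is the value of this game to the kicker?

Row center is strictly dominated by row right, so the kicker never plays it.
The remaining 2×2 game on (left, right) × (dive left, stay) has no saddle point. Let the kicker play left with probability p; indifference gives 15p + 5(1−p) = 7p + 15(1−p), so p = 5/9.
Similarly the goalkeeper's optimal q on dive left is 4/9, and the value is 15·(4/9) + (7)·(5/9) = 95/9.

95/9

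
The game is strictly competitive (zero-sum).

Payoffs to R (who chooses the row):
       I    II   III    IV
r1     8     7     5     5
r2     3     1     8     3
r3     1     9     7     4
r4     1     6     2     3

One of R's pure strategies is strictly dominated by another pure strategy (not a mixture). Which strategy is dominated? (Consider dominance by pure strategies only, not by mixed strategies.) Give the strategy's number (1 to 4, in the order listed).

Compare r4 with r1: 8 > 1, 7 > 6, 5 > 2, 5 > 3.
So r1 strictly dominates r4 for R; r4 is strictly dominated.

4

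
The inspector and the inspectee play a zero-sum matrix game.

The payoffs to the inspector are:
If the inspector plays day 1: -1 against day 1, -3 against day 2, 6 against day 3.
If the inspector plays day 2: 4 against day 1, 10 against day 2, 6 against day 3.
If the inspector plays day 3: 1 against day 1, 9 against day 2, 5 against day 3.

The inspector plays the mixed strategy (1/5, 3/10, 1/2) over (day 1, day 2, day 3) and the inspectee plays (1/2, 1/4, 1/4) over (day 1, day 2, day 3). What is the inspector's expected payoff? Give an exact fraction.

Against (1/2, 1/4, 1/4), each row's expected payoff is day 1: 1/4; day 2: 6; day 3: 4.
Taking the (1/5, 3/10, 1/2)-weighted average: (1/5)·(1/4) + (3/10)·(6) + (1/2)·(4) = 77/20.

77/20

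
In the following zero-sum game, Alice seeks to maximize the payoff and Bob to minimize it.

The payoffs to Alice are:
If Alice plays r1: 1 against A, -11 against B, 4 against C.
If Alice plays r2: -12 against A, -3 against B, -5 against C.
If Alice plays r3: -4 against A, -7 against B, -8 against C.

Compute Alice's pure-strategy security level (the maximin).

The worst-case payoff for each row is r1: -11, r2: -12, r3: -8.
The best of these is -8.

-8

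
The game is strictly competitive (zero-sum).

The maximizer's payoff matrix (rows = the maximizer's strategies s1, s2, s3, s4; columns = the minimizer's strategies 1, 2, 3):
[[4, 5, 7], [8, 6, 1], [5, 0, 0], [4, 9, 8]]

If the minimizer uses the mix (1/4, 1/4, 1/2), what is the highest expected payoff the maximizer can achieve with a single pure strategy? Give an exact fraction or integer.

29/4

s1: (4)·(1/4) + (5)·(1/4) + (7)·(1/2) = 23/4.
s2: (8)·(1/4) + (6)·(1/4) + (1)·(1/2) = 4.
s3: (5)·(1/4) + (0)·(1/4) + (0)·(1/2) = 5/4.
s4: (4)·(1/4) + (9)·(1/4) + (8)·(1/2) = 29/4.
The best pure response is s4 with expected payoff 29/4.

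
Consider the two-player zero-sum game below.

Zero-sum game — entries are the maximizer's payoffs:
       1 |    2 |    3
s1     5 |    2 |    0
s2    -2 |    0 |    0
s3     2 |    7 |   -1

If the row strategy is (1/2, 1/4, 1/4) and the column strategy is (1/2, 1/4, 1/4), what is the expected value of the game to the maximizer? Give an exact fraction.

15/8

Against (1/2, 1/4, 1/4), each row's expected payoff is s1: 3; s2: -1; s3: 5/2.
Taking the (1/2, 1/4, 1/4)-weighted average: (1/2)·(3) + (1/4)·(-1) + (1/4)·(5/2) = 15/8.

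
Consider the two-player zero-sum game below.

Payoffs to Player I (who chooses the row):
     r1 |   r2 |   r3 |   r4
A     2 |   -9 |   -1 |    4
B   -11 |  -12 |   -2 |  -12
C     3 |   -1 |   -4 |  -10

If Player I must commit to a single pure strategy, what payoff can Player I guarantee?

The worst-case payoff for each row is A: -9, B: -12, C: -10.
The best of these is -9.

-9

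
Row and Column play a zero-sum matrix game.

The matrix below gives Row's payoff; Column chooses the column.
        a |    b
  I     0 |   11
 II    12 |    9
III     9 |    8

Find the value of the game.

Row III is strictly dominated by row II, so Row never plays it.
The remaining 2×2 game on (I, II) × (a, b) has no saddle point. Let Row play I with probability p; indifference gives 12(1−p) = 11p + 9(1−p), so p = 3/14.
Similarly Column's optimal q on a is 1/7, and the value is 0·(1/7) + (11)·(6/7) = 66/7.

66/7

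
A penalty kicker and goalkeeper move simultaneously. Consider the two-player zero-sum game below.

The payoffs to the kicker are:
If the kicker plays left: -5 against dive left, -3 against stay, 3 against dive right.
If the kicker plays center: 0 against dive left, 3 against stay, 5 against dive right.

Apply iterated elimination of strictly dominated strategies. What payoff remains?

Row left is strictly dominated by row center (0>-5, 3>-3, 5>3); eliminate left.
Column stay is strictly dominated by dive left for the goalkeeper (0<3); eliminate stay.
Column dive right is strictly dominated by dive left for the goalkeeper (0<5); eliminate dive right.
Only (center, dive left) remains, with payoff 0.

0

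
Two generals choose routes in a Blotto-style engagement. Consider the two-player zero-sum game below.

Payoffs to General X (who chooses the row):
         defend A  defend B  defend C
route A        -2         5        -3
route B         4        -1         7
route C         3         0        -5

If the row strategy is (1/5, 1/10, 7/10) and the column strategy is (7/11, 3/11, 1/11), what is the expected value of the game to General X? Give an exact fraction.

Against (7/11, 3/11, 1/11), each row's expected payoff is route A: -2/11; route B: 32/11; route C: 16/11.
Taking the (1/5, 1/10, 7/10)-weighted average: (1/5)·(-2/11) + (1/10)·(32/11) + (7/10)·(16/11) = 14/11.

14/11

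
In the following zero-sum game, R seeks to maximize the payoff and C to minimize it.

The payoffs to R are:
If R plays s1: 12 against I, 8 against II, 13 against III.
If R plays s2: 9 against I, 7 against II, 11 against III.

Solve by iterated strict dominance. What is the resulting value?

Column III is strictly dominated by I for C (12<13, 9<11); eliminate III.
Row s2 is strictly dominated by row s1 (12>9, 8>7); eliminate s2.
Column I is strictly dominated by II for C (8<12); eliminate I.
Only (s1, II) remains, with payoff 8.

8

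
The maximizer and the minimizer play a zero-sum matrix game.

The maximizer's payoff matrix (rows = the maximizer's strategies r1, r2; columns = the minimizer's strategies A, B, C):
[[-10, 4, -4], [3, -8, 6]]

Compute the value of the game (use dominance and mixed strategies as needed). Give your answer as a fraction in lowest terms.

Column C is strictly dominated by A for the minimizer (it gives the maximizer more in every row).
The remaining 2×2 game on (r1, r2) × (A, B) has no saddle point. Let the maximizer play r1 with probability p; indifference gives −10p + 3(1−p) = 4p − 8(1−p), so p = 11/25.
Similarly the minimizer's optimal q on A is 12/25, and the value is -10·(12/25) + (4)·(13/25) = -68/25.

-68/25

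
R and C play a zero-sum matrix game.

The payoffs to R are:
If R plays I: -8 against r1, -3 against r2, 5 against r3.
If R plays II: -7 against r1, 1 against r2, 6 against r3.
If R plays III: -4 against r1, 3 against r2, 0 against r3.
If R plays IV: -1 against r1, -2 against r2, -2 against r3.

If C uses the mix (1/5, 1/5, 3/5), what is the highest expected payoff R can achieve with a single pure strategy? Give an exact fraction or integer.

I: (-8)·(1/5) + (-3)·(1/5) + (5)·(3/5) = 4/5.
II: (-7)·(1/5) + (1)·(1/5) + (6)·(3/5) = 12/5.
III: (-4)·(1/5) + (3)·(1/5) + (0)·(3/5) = -1/5.
IV: (-1)·(1/5) + (-2)·(1/5) + (-2)·(3/5) = -9/5.
The best pure response is II with expected payoff 12/5.

12/5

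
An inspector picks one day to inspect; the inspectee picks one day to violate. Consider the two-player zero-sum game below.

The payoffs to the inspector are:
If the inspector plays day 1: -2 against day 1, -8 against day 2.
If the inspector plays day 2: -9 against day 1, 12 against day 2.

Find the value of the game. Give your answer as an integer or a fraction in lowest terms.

Row minima are -8 and -9, so the inspector's maximin is -8; column maxima are -2 and 12, so the inspectee's minimax is -2. These differ, so the equilibrium is in mixed strategies.
Let the inspector play day 1 with probability p. The inspectee is indifferent when −2p − 9(1−p) = −8p + 12(1−p), giving p = 7/9.
Let the inspectee play day 1 with probability q. The inspector is indifferent when −2q − 8(1−q) = −9q + 12(1−q), giving q = 20/27.
The value is -2·(20/27) + (-8)·(7/27) = -32/9.

-32/9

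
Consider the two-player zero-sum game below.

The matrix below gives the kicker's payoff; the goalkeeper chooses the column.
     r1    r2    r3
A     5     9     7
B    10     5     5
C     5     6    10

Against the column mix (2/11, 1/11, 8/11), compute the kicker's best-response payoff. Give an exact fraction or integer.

A: (5)·(2/11) + (9)·(1/11) + (7)·(8/11) = 75/11.
B: (10)·(2/11) + (5)·(1/11) + (5)·(8/11) = 65/11.
C: (5)·(2/11) + (6)·(1/11) + (10)·(8/11) = 96/11.
The best pure response is C with expected payoff 96/11.

96/11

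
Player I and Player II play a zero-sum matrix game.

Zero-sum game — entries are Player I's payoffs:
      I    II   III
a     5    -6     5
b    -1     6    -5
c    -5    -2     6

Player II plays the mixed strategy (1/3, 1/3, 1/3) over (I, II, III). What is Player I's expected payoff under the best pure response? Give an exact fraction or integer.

a: (5)·(1/3) + (-6)·(1/3) + (5)·(1/3) = 4/3.
b: (-1)·(1/3) + (6)·(1/3) + (-5)·(1/3) = 0.
c: (-5)·(1/3) + (-2)·(1/3) + (6)·(1/3) = -1/3.
The best pure response is a with expected payoff 4/3.

4/3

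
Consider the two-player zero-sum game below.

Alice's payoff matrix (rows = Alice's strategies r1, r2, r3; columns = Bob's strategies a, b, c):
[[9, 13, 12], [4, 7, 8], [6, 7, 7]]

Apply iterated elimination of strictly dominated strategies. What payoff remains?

9

Column b is strictly dominated by a for Bob (9<13, 4<7, 6<7); eliminate b.
Column c is strictly dominated by a for Bob (9<12, 4<8, 6<7); eliminate c.
Row r3 is strictly dominated by row r1 (9>6); eliminate r3.
Row r2 is strictly dominated by row r1 (9>4); eliminate r2.
Only (r1, a) remains, with payoff 9.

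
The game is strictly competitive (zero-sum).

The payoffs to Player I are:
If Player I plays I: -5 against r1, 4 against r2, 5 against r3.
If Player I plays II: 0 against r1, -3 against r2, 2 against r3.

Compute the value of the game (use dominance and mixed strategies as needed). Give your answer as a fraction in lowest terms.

-5/4

Column r3 is strictly dominated by r2 for Player II (it gives Player I more in every row).
The remaining 2×2 game on (I, II) × (r1, r2) has no saddle point. Let Player I play I with probability p; indifference gives −5p = 4p − 3(1−p), so p = 1/4.
Similarly Player II's optimal q on r1 is 7/12, and the value is -5·(7/12) + (4)·(5/12) = -5/4.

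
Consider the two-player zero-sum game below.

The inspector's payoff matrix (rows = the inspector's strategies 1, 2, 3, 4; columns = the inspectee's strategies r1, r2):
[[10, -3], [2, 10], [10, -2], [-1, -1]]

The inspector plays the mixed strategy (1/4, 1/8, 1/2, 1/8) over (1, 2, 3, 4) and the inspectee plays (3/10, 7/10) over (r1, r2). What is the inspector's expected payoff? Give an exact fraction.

37/20

Against (3/10, 7/10), each row's expected payoff is 1: 9/10; 2: 38/5; 3: 8/5; 4: -1.
Taking the (1/4, 1/8, 1/2, 1/8)-weighted average: (1/4)·(9/10) + (1/8)·(38/5) + (1/2)·(8/5) + (1/8)·(-1) = 37/20.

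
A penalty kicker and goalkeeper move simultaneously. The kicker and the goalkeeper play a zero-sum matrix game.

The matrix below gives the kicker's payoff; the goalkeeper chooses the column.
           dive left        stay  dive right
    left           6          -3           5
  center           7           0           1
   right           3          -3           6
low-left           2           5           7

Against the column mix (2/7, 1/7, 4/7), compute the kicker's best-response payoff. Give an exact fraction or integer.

left: (6)·(2/7) + (-3)·(1/7) + (5)·(4/7) = 29/7.
center: (7)·(2/7) + (0)·(1/7) + (1)·(4/7) = 18/7.
right: (3)·(2/7) + (-3)·(1/7) + (6)·(4/7) = 27/7.
low-left: (2)·(2/7) + (5)·(1/7) + (7)·(4/7) = 37/7.
The best pure response is low-left with expected payoff 37/7.

37/7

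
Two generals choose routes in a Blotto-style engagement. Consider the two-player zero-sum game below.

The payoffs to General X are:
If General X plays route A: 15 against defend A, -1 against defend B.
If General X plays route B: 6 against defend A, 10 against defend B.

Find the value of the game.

Row minima are -1 and 6, so General X's maximin is 6; column maxima are 15 and 10, so General Y's minimax is 10. These differ, so the equilibrium is in mixed strategies.
Let General X play route A with probability p. General Y is indifferent when 15p + 6(1−p) = −p + 10(1−p), giving p = 1/5.
Let General Y play defend A with probability q. General X is indifferent when 15q − (1−q) = 6q + 10(1−q), giving q = 11/20.
The value is 15·(11/20) + (-1)·(9/20) = 39/5.

39/5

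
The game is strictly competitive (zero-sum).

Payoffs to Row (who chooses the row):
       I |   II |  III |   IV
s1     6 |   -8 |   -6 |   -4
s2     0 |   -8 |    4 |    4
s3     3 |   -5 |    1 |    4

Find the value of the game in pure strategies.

-5

Row minima: -8, -8, -5 → Row's maximin is -5.
Column maxima: 6, -5, 4, 4 → Column's minimax is -5.
They coincide at (s3, II), so the value is -5.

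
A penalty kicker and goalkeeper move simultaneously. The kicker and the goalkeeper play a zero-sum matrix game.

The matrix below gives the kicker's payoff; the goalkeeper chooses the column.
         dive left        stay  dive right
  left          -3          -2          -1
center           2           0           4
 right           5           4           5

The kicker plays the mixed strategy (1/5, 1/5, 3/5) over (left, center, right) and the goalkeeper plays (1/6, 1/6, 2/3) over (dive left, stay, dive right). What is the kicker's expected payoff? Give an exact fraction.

Against (1/6, 1/6, 2/3), each row's expected payoff is left: -3/2; center: 3; right: 29/6.
Taking the (1/5, 1/5, 3/5)-weighted average: (1/5)·(-3/2) + (1/5)·(3) + (3/5)·(29/6) = 16/5.

16/5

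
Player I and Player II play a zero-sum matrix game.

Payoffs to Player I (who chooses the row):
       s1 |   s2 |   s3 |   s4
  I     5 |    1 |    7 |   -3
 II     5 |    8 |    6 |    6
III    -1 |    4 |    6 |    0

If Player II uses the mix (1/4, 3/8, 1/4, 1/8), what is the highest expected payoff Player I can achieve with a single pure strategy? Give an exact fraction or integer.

I: (5)·(1/4) + (1)·(3/8) + (7)·(1/4) + (-3)·(1/8) = 3.
II: (5)·(1/4) + (8)·(3/8) + (6)·(1/4) + (6)·(1/8) = 13/2.
III: (-1)·(1/4) + (4)·(3/8) + (6)·(1/4) + (0)·(1/8) = 11/4.
The best pure response is II with expected payoff 13/2.

13/2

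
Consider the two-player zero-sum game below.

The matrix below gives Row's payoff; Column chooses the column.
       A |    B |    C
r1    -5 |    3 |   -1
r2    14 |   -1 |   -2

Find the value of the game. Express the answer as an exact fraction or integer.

Column B is strictly dominated by C for Column (it gives Row more in every row).
The remaining 2×2 game on (r1, r2) × (A, C) has no saddle point. Let Row play r1 with probability p; indifference gives −5p + 14(1−p) = −p − 2(1−p), so p = 4/5.
Similarly Column's optimal q on A is 1/20, and the value is -5·(1/20) + (-1)·(19/20) = -6/5.

-6/5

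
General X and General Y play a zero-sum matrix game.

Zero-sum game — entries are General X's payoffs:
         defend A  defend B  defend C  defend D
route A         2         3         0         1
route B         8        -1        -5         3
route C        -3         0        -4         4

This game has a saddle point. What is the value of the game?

0

Row minima: 0, -5, -4 → General X's maximin is 0.
Column maxima: 8, 3, 0, 4 → General Y's minimax is 0.
They coincide at (route A, defend C), so the value is 0.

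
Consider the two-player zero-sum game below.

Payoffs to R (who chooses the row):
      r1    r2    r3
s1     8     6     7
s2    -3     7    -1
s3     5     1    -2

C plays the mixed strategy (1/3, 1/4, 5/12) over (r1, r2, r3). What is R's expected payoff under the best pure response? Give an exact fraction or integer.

s1: (8)·(1/3) + (6)·(1/4) + (7)·(5/12) = 85/12.
s2: (-3)·(1/3) + (7)·(1/4) + (-1)·(5/12) = 1/3.
s3: (5)·(1/3) + (1)·(1/4) + (-2)·(5/12) = 13/12.
The best pure response is s1 with expected payoff 85/12.

85/12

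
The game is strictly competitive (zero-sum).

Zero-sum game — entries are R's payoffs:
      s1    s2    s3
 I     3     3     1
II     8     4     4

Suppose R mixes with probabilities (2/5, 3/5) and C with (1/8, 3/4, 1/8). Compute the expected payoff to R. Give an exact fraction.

19/5

Against (1/8, 3/4, 1/8), each row's expected payoff is I: 11/4; II: 9/2.
Taking the (2/5, 3/5)-weighted average: (2/5)·(11/4) + (3/5)·(9/2) = 19/5.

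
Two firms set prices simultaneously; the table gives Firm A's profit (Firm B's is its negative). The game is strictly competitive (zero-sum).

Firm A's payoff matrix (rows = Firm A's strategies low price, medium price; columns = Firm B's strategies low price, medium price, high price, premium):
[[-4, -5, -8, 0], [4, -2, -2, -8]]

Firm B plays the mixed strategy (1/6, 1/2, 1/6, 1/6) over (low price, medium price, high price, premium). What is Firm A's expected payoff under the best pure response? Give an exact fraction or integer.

-2

low price: (-4)·(1/6) + (-5)·(1/2) + (-8)·(1/6) + (0)·(1/6) = -9/2.
medium price: (4)·(1/6) + (-2)·(1/2) + (-2)·(1/6) + (-8)·(1/6) = -2.
The best pure response is medium price with expected payoff -2.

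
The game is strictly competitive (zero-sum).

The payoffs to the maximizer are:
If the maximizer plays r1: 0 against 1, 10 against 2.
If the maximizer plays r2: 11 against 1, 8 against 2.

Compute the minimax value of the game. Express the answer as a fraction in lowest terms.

110/13

Row minima are 0 and 8, so the maximizer's maximin is 8; column maxima are 11 and 10, so the minimizer's minimax is 10. These differ, so the equilibrium is in mixed strategies.
Let the maximizer play r1 with probability p. The minimizer is indifferent when 11(1−p) = 10p + 8(1−p), giving p = 3/13.
Let the minimizer play 1 with probability q. The maximizer is indifferent when 10(1−q) = 11q + 8(1−q), giving q = 2/13.
The value is 0·(2/13) + (10)·(11/13) = 110/13.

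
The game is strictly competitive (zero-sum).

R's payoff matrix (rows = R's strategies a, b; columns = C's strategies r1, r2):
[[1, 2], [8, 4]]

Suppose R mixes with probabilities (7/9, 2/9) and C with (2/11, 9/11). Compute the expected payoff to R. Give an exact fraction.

Against (2/11, 9/11), each row's expected payoff is a: 20/11; b: 52/11.
Taking the (7/9, 2/9)-weighted average: (7/9)·(20/11) + (2/9)·(52/11) = 244/99.

244/99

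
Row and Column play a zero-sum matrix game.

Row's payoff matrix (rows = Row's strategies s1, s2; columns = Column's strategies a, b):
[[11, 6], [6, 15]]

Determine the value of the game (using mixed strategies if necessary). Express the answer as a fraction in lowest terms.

Row minima are 6 and 6, so Row's maximin is 6; column maxima are 11 and 15, so Column's minimax is 11. These differ, so the equilibrium is in mixed strategies.
Let Row play s1 with probability p. Column is indifferent when 11p + 6(1−p) = 6p + 15(1−p), giving p = 9/14.
Let Column play a with probability q. Row is indifferent when 11q + 6(1−q) = 6q + 15(1−q), giving q = 9/14.
The value is 11·(9/14) + (6)·(5/14) = 129/14.

129/14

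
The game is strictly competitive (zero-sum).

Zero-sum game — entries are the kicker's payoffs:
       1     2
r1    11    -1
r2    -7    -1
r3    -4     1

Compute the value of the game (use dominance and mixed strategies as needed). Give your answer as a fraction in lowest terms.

Row r2 is strictly dominated by row r3, so the kicker never plays it.
The remaining 2×2 game on (r1, r3) × (1, 2) has no saddle point. Let the kicker play r1 with probability p; indifference gives 11p − 4(1−p) = −p + (1−p), so p = 5/17.
Similarly the goalkeeper's optimal q on 1 is 2/17, and the value is 11·(2/17) + (-1)·(15/17) = 7/17.

7/17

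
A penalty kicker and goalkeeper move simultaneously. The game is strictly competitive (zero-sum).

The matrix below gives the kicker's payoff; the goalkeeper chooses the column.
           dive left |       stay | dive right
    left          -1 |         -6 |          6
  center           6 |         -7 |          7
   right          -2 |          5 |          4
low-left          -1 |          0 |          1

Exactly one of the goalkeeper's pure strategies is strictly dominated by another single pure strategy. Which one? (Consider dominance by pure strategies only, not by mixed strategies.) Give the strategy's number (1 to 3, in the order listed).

The goalkeeper prefers columns that give the kicker less. Compare dive right with dive left: -1 < 6, 6 < 7, -2 < 4, -1 < 1.
So dive left strictly dominates dive right for the goalkeeper; dive right is strictly dominated.

3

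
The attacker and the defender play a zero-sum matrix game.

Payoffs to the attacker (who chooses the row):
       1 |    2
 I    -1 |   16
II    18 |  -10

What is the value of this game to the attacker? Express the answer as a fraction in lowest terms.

278/45

Row minima are -1 and -10, so the attacker's maximin is -1; column maxima are 18 and 16, so the defender's minimax is 16. These differ, so the equilibrium is in mixed strategies.
Let the attacker play I with probability p. The defender is indifferent when −p + 18(1−p) = 16p − 10(1−p), giving p = 28/45.
Let the defender play 1 with probability q. The attacker is indifferent when −q + 16(1−q) = 18q − 10(1−q), giving q = 26/45.
The value is -1·(26/45) + (16)·(19/45) = 278/45.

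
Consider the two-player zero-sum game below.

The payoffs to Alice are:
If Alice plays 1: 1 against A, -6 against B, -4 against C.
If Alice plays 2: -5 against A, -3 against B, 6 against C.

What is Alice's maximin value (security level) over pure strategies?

The worst-case payoff for each row is 1: -6, 2: -5.
The best of these is -5.

-5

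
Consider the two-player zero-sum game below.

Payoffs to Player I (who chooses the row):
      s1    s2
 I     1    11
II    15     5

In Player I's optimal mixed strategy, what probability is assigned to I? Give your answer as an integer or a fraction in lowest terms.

1/2

Row minima are 1 and 5, so Player I's maximin is 5; column maxima are 15 and 11, so Player II's minimax is 11. These differ, so the equilibrium is in mixed strategies.
Let Player I play I with probability p. Player II is indifferent when p + 15(1−p) = 11p + 5(1−p), giving p = 1/2.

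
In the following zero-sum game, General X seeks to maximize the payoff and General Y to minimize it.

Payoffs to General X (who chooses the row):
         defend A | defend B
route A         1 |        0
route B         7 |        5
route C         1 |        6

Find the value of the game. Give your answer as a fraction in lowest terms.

Row route A is strictly dominated by row route B, so General X never plays it.
The remaining 2×2 game on (route B, route C) × (defend A, defend B) has no saddle point. Let General X play route B with probability p; indifference gives 7p + (1−p) = 5p + 6(1−p), so p = 5/7.
Similarly General Y's optimal q on defend A is 1/7, and the value is 7·(1/7) + (5)·(6/7) = 37/7.

37/7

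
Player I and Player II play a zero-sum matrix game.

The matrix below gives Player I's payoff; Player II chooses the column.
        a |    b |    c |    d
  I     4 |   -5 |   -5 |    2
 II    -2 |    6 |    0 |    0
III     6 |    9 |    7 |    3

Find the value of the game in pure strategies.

Row minima: -5, -2, 3 → Player I's maximin is 3.
Column maxima: 6, 9, 7, 3 → Player II's minimax is 3.
They coincide at (III, d), so the value is 3.

3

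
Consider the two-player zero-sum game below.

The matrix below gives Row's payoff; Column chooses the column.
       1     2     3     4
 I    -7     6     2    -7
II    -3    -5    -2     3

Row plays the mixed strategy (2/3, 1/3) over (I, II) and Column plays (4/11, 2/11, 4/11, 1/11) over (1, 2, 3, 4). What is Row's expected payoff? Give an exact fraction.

-19/11

Against (4/11, 2/11, 4/11, 1/11), each row's expected payoff is I: -15/11; II: -27/11.
Taking the (2/3, 1/3)-weighted average: (2/3)·(-15/11) + (1/3)·(-27/11) = -19/11.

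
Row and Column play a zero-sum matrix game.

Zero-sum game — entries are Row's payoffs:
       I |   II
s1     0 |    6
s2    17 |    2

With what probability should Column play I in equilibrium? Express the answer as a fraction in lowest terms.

4/21

Row minima are 0 and 2, so Row's maximin is 2; column maxima are 17 and 6, so Column's minimax is 6. These differ, so the equilibrium is in mixed strategies.
Let Column play I with probability q. Row is indifferent when 6(1−q) = 17q + 2(1−q), giving q = 4/21.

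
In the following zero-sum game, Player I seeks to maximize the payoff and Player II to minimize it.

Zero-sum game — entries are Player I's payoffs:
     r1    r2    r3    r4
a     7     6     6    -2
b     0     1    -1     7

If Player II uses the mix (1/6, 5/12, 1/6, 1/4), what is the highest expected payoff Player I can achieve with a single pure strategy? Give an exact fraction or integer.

25/6

a: (7)·(1/6) + (6)·(5/12) + (6)·(1/6) + (-2)·(1/4) = 25/6.
b: (0)·(1/6) + (1)·(5/12) + (-1)·(1/6) + (7)·(1/4) = 2.
The best pure response is a with expected payoff 25/6.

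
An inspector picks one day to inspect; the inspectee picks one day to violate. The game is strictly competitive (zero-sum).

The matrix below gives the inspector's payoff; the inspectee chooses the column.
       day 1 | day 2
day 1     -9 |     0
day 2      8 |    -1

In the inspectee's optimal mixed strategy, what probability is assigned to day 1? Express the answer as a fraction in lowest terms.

1/18

Row minima are -9 and -1, so the inspector's maximin is -1; column maxima are 8 and 0, so the inspectee's minimax is 0. These differ, so the equilibrium is in mixed strategies.
Let the inspectee play day 1 with probability q. The inspector is indifferent when −9q = 8q − (1−q), giving q = 1/18.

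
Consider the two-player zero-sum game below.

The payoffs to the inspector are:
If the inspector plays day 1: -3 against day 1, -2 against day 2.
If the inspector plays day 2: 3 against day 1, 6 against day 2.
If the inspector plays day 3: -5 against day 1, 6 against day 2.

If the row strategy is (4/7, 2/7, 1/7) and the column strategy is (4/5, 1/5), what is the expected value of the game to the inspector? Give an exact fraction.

-34/35

Against (4/5, 1/5), each row's expected payoff is day 1: -14/5; day 2: 18/5; day 3: -14/5.
Taking the (4/7, 2/7, 1/7)-weighted average: (4/7)·(-14/5) + (2/7)·(18/5) + (1/7)·(-14/5) = -34/35.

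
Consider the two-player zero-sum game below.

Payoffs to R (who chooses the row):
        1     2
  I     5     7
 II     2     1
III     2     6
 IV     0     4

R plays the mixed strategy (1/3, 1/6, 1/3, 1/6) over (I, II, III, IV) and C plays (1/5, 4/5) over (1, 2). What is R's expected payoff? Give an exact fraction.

14/3

Against (1/5, 4/5), each row's expected payoff is I: 33/5; II: 6/5; III: 26/5; IV: 16/5.
Taking the (1/3, 1/6, 1/3, 1/6)-weighted average: (1/3)·(33/5) + (1/6)·(6/5) + (1/3)·(26/5) + (1/6)·(16/5) = 14/3.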